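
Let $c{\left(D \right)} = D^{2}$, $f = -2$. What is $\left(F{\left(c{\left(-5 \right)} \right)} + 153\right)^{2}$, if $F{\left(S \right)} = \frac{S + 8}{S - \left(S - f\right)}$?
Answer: $\frac{74529}{4} \approx 18632.0$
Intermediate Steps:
$F{\left(S \right)} = -4 - \frac{S}{2}$ ($F{\left(S \right)} = \frac{S + 8}{S - \left(2 + S\right)} = \frac{8 + S}{-2} = \left(8 + S\right) \left(- \frac{1}{2}\right) = -4 - \frac{S}{2}$)
$\left(F{\left(c{\left(-5 \right)} \right)} + 153\right)^{2} = \left(\left(-4 - \frac{\left(-5\right)^{2}}{2}\right) + 153\right)^{2} = \left(\left(-4 - \frac{25}{2}\right) + 153\right)^{2} = \left(- \frac{33}{2} + 153\right)^{2} = \left(\frac{273}{2}\right)^{2} = \frac{74529}{4}$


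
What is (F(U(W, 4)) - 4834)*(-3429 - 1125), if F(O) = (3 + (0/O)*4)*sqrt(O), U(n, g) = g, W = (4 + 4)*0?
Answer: 21986712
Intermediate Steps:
W = 0 (W = 8*0 = 0)
F(O) = 3*sqrt(O) (F(O) = (3 + 0*4)*sqrt(O) = (3 + 0)*sqrt(O) = 3*sqrt(O))
(F(U(W, 4)) - 4834)*(-3429 - 1125) = (3*sqrt(4) - 4834)*(-3429 - 1125) = (3*2 - 4834)*(-4554) = (6 - 4834)*(-4554) = -4828*(-4554) = 21986712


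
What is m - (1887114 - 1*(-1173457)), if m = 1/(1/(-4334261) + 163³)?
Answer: -57448716743918539325/18770587822966 ≈ -3.0606e+6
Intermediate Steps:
m = 4334261/18770587822966 (m = 1/(-1/4334261 + 4330747) = 1/(18770587822966/4334261) = 4334261/18770587822966 ≈ 2.3091e-7)
m - (1887114 - 1*(-1173457)) = 4334261/18770587822966 - (1887114 - 1*(-1173457)) = 4334261/18770587822966 - (1887114 + 1173457) = 4334261/18770587822966 - 1*3060571 = 4334261/18770587822966 - 3060571 = -57448716743918539325/18770587822966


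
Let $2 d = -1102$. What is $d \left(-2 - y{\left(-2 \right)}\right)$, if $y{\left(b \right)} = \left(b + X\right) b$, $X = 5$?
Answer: $-2204$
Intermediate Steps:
$d = -551$ ($d = \frac{1}{2} \left(-1102\right) = -551$)
$y{\left(b \right)} = b \left(5 + b\right)$ ($y{\left(b \right)} = \left(b + 5\right) b = \left(5 + b\right) b = b \left(5 + b\right)$)
$d \left(-2 - y{\left(-2 \right)}\right) = - 551 \left(-2 - - 2 \left(5 - 2\right)\right) = - 551 \left(-2 - \left(-2\right) 3\right) = - 551 \left(-2 - -6\right) = - 551 \left(-2 + 6\right) = \left(-551\right) 4 = -2204$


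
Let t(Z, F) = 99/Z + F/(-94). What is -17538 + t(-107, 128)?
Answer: -88210103/5029 ≈ -17540.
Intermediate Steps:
t(Z, F) = 99/Z - F/94 (t(Z, F) = 99/Z + F*(-1/94) = 99/Z - F/94)
-17538 + t(-107, 128) = -17538 + (99/(-107) - 1/94*128) = -17538 + (99*(-1/107) - 64/47) = -17538 + (-99/107 - 64/47) = -17538 - 11501/5029 = -88210103/5029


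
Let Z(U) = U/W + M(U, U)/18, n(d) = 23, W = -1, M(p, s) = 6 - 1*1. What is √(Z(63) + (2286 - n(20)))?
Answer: 89*√10/6 ≈ 46.907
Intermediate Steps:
M(p, s) = 5 (M(p, s) = 6 - 1 = 5)
Z(U) = 5/18 - U (Z(U) = U/(-1) + 5/18 = U*(-1) + 5*(1/18) = -U + 5/18 = 5/18 - U)
√(Z(63) + (2286 - n(20))) = √((5/18 - 1*63) + (2286 - 1*23)) = √((5/18 - 63) + (2286 - 23)) = √(-1129/18 + 2263) = √(39605/18) = 89*√10/6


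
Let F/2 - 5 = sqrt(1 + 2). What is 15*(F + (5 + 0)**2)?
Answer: 525 + 30*sqrt(3) ≈ 576.96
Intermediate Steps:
F = 10 + 2*sqrt(3) (F = 10 + 2*sqrt(1 + 2) = 10 + 2*sqrt(3) ≈ 13.464)
15*(F + (5 + 0)**2) = 15*((10 + 2*sqrt(3)) + (5 + 0)**2) = 15*((10 + 2*sqrt(3)) + 5**2) = 15*((10 + 2*sqrt(3)) + 25) = 15*(35 + 2*sqrt(3)) = 525 + 30*sqrt(3)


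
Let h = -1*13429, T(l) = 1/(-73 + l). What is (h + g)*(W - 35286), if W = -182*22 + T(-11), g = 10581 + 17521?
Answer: -16142065651/28 ≈ -5.7650e+8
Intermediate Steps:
h = -13429
g = 28102
W = -336337/84 (W = -182*22 + 1/(-73 - 11) = -4004 + 1/(-84) = -4004 - 1/84 = -336337/84 ≈ -4004.0)
(h + g)*(W - 35286) = (-13429 + 28102)*(-336337/84 - 35286) = 14673*(-3300361/84) = -16142065651/28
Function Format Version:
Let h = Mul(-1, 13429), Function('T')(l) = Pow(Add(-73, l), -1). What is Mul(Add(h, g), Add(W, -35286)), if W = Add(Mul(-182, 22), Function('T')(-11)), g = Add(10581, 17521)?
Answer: Rational(-16142065651, 28) ≈ -5.7650e+8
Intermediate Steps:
h = -13429
g = 28102
W = Rational(-336337, 84) (W = Add(Mul(-182, 22), Pow(Add(-73, -11), -1)) = Add(-4004, Pow(-84, -1)) = Add(-4004, Rational(-1, 84)) = Rational(-336337, 84) ≈ -4004.0)
Mul(Add(h, g), Add(W, -35286)) = Mul(Add(-13429, 28102), Add(Rational(-336337, 84), -35286)) = Mul(14673, Rational(-3300361, 84)) = Rational(-16142065651, 28)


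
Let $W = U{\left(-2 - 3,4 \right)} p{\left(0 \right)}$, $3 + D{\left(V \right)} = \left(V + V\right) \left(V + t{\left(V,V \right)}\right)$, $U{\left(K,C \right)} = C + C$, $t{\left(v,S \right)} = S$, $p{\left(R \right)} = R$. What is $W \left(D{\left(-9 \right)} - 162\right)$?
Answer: $0$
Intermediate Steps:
$U{\left(K,C \right)} = 2 C$
$D{\left(V \right)} = -3 + 4 V^{2}$ ($D{\left(V \right)} = -3 + \left(V + V\right) \left(V + V\right) = -3 + 2 V 2 V = -3 + 4 V^{2}$)
$W = 0$ ($W = 2 \cdot 4 \cdot 0 = 8 \cdot 0 = 0$)
$W \left(D{\left(-9 \right)} - 162\right) = 0 \left(\left(-3 + 4 \left(-9\right)^{2}\right) - 162\right) = 0 \left(\left(-3 + 4 \cdot 81\right) - 162\right) = 0 \left(\left(-3 + 324\right) - 162\right) = 0 \left(321 - 162\right) = 0 \cdot 159 = 0$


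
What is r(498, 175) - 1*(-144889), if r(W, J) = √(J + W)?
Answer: 144889 + √673 ≈ 1.4492e+5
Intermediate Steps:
r(498, 175) - 1*(-144889) = √(175 + 498) - 1*(-144889) = √673 + 144889 = 144889 + √673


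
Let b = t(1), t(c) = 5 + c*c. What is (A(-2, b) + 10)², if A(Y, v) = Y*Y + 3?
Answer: 289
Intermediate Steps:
t(c) = 5 + c²
b = 6 (b = 5 + 1² = 5 + 1 = 6)
A(Y, v) = 3 + Y² (A(Y, v) = Y² + 3 = 3 + Y²)
(A(-2, b) + 10)² = ((3 + (-2)²) + 10)² = ((3 + 4) + 10)² = (7 + 10)² = 17² = 289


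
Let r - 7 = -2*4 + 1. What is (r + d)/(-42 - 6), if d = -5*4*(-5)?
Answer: -25/12 ≈ -2.0833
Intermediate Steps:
d = 100 (d = -20*(-5) = 100)
r = 0 (r = 7 + (-2*4 + 1) = 7 + (-8 + 1) = 7 - 7 = 0)
(r + d)/(-42 - 6) = (0 + 100)/(-42 - 6) = 100/(-48) = 100*(-1/48) = -25/12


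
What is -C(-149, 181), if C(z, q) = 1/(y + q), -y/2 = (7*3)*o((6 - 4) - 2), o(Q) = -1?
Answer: -1/223 ≈ -0.0044843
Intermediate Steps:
y = 42 (y = -2*7*3*(-1) = -42*(-1) = -2*(-21) = 42)
C(z, q) = 1/(42 + q)
-C(-149, 181) = -1/(42 + 181) = -1/223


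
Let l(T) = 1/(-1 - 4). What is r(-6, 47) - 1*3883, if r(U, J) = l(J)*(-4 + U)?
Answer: -3881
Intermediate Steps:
l(T) = -⅕ (l(T) = 1/(-5) = -⅕)
r(U, J) = ⅘ - U/5 (r(U, J) = -(-4 + U)/5 = ⅘ - U/5)
r(-6, 47) - 1*3883 = (⅘ - ⅕*(-6)) - 1*3883 = (⅘ + 6/5) - 3883 = 2 - 3883 = -3881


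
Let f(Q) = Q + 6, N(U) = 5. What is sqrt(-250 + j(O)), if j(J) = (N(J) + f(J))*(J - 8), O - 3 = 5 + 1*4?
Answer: I*sqrt(158) ≈ 12.57*I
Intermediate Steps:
f(Q) = 6 + Q
O = 12 (O = 3 + (5 + 1*4) = 3 + (5 + 4) = 3 + 9 = 12)
j(J) = (-8 + J)*(11 + J) (j(J) = (5 + (6 + J))*(J - 8) = (11 + J)*(-8 + J) = (-8 + J)*(11 + J))
sqrt(-250 + j(O)) = sqrt(-250 + (-88 + 12**2 + 3*12)) = sqrt(-250 + (-88 + 144 + 36)) = sqrt(-250 + 92) = sqrt(-158) = I*sqrt(158)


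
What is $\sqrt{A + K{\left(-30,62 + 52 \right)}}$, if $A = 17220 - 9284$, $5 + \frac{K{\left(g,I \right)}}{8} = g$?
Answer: $2 \sqrt{1914} \approx 87.499$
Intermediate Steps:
$K{\left(g,I \right)} = -40 + 8 g$
$A = 7936$ ($A = 17220 - 9284 = 7936$)
$\sqrt{A + K{\left(-30,62 + 52 \right)}} = \sqrt{7936 + \left(-40 + 8 \left(-30\right)\right)} = \sqrt{7936 - 280} = \sqrt{7656} = 2 \sqrt{1914}$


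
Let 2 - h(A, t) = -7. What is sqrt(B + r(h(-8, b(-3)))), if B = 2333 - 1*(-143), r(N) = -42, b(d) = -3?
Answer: sqrt(2434) ≈ 49.336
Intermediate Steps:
h(A, t) = 9 (h(A, t) = 2 - 1*(-7) = 2 + 7 = 9)
B = 2476 (B = 2333 + 143 = 2476)
sqrt(B + r(h(-8, b(-3)))) = sqrt(2476 - 42) = sqrt(2434)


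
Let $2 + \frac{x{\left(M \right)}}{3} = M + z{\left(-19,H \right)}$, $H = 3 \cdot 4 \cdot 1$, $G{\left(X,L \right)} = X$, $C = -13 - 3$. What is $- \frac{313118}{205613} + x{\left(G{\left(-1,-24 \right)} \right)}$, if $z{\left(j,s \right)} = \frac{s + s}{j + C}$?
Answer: $- \frac{90531361}{7196455} \approx -12.58$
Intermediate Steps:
$C = -16$ ($C = -13 - 3 = -16$)
$H = 12$ ($H = 12 \cdot 1 = 12$)
$z{\left(j,s \right)} = \frac{2 s}{-16 + j}$ ($z{\left(j,s \right)} = \frac{s + s}{j - 16} = \frac{2 s}{-16 + j}$)
$x{\left(M \right)} = - \frac{282}{35} + 3 M$ ($x{\left(M \right)} = -6 + 3 \left(M + 2 \cdot 12 \frac{1}{-16 - 19}\right) = -6 + 3 \left(M + 2 \cdot 12 \frac{1}{-35}\right) = -6 + 3 \left(M + 2 \cdot 12 \left(- \frac{1}{35}\right)\right) = -6 + 3 \left(M - \frac{24}{35}\right) = -6 + 3 \left(- \frac{24}{35} + M\right) = -6 + \left(- \frac{72}{35} + 3 M\right) = - \frac{282}{35} + 3 M$)
$- \frac{313118}{205613} + x{\left(G{\left(-1,-24 \right)} \right)} = - \frac{313118}{205613} + \left(- \frac{282}{35} + 3 \left(-1\right)\right) = \left(-313118\right) \frac{1}{205613} - \frac{387}{35} = - \frac{313118}{205613} - \frac{387}{35} = - \frac{90531361}{7196455}$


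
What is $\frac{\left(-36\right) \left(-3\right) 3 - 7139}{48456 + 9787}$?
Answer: $- \frac{6815}{58243} \approx -0.11701$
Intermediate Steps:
$\frac{\left(-36\right) \left(-3\right) 3 - 7139}{48456 + 9787} = \frac{108 \cdot 3 + \left(-10720 + 3581\right)}{58243} = \left(324 - 7139\right) \frac{1}{58243} = \left(-6815\right) \frac{1}{58243} = - \frac{6815}{58243}$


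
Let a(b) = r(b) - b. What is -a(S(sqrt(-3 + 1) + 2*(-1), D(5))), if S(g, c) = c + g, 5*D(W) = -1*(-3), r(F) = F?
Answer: 0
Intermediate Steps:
D(W) = 3/5 (D(W) = (-1*(-3))/5 = (1/5)*3 = 3/5)
a(b) = 0 (a(b) = b - b = 0)
-a(S(sqrt(-3 + 1) + 2*(-1), D(5))) = -1*0 = 0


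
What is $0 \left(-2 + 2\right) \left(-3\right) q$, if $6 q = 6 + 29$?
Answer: $0$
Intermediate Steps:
$q = \frac{35}{6}$ ($q = \frac{6 + 29}{6} = \frac{1}{6} \cdot 35 = \frac{35}{6} \approx 5.8333$)
$0 \left(-2 + 2\right) \left(-3\right) q = 0 \left(-2 + 2\right) \left(-3\right) \frac{35}{6} = 0 \cdot 0 \left(-3\right) \frac{35}{6} = 0 \left(-3\right) \frac{35}{6} = 0 \cdot \frac{35}{6} = 0$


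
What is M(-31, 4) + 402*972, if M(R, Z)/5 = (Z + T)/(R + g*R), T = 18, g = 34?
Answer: 84791426/217 ≈ 3.9074e+5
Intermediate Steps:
M(R, Z) = (18 + Z)/(7*R) (M(R, Z) = 5*((Z + 18)/(R + 34*R)) = 5*((18 + Z)/((35*R))) = 5*((18 + Z)*(1/(35*R))) = 5*((18 + Z)/(35*R)) = (18 + Z)/(7*R))
M(-31, 4) + 402*972 = (1/7)*(18 + 4)/(-31) + 402*972 = (1/7)*(-1/31)*22 + 390744 = -22/217 + 390744 = 84791426/217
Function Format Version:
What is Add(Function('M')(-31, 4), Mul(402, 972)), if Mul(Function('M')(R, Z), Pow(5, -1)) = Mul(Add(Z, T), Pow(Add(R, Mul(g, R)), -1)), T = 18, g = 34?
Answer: Rational(84791426, 217) ≈ 3.9074e+5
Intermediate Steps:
Function('M')(R, Z) = Mul(Rational(1, 7), Pow(R, -1), Add(18, Z)) (Function('M')(R, Z) = Mul(5, Mul(Add(Z, 18), Pow(Add(R, Mul(34, R)), -1))) = Mul(5, Mul(Add(18, Z), Pow(Mul(35, R), -1))) = Mul(5, Mul(Add(18, Z), Mul(Rational(1, 35), Pow(R, -1)))) = Mul(5, Mul(Rational(1, 35), Pow(R, -1), Add(18, Z))) = Mul(Rational(1, 7), Pow(R, -1), Add(18, Z)))
Add(Function('M')(-31, 4), Mul(402, 972)) = Add(Mul(Rational(1, 7), Pow(-31, -1), Add(18, 4)), Mul(402, 972)) = Add(Mul(Rational(1, 7), Rational(-1, 31), 22), 390744) = Add(Rational(-22, 217), 390744) = Rational(84791426, 217)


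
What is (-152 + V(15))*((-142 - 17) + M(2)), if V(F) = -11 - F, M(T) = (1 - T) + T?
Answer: 28124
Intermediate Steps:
M(T) = 1
(-152 + V(15))*((-142 - 17) + M(2)) = (-152 + (-11 - 1*15))*((-142 - 17) + 1) = (-152 + (-11 - 15))*(-159 + 1) = (-152 - 26)*(-158) = -178*(-158) = 28124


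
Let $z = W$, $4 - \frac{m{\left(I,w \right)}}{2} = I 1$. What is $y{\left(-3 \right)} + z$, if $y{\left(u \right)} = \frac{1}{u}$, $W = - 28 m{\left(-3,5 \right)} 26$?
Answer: $- \frac{30577}{3} \approx -10192.0$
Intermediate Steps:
$m{\left(I,w \right)} = 8 - 2 I$ ($m{\left(I,w \right)} = 8 - 2 I 1 = 8 - 2 I$)
$W = -10192$ ($W = - 28 \left(8 - -6\right) 26 = - 28 \left(8 + 6\right) 26 = \left(-28\right) 14 \cdot 26 = \left(-392\right) 26 = -10192$)
$z = -10192$
$y{\left(-3 \right)} + z = \frac{1}{-3} - 10192 = - \frac{1}{3} - 10192 = - \frac{30577}{3}$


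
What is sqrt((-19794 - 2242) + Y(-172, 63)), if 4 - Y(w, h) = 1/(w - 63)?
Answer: I*sqrt(1216716965)/235 ≈ 148.43*I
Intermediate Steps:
Y(w, h) = 4 - 1/(-63 + w) (Y(w, h) = 4 - 1/(w - 63) = 4 - 1/(-63 + w))
sqrt((-19794 - 2242) + Y(-172, 63)) = sqrt((-19794 - 2242) + (-253 + 4*(-172))/(-63 - 172)) = sqrt(-22036 + (-253 - 688)/(-235)) = sqrt(-22036 - 1/235*(-941)) = sqrt(-22036 + 941/235) = sqrt(-5177519/235) = I*sqrt(1216716965)/235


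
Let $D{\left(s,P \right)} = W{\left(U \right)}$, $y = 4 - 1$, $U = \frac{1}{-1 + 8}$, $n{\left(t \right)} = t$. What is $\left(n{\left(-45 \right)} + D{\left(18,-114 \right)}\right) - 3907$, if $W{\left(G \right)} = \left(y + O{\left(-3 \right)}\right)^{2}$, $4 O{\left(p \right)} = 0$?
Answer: $-3943$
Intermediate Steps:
$O{\left(p \right)} = 0$ ($O{\left(p \right)} = \frac{1}{4} \cdot 0 = 0$)
$U = \frac{1}{7} \approx 0.14286$
$y = 3$
$W{\left(G \right)} = 9$ ($W{\left(G \right)} = \left(3 + 0\right)^{2} = 3^{2} = 9$)
$D{\left(s,P \right)} = 9$
$\left(n{\left(-45 \right)} + D{\left(18,-114 \right)}\right) - 3907 = \left(-45 + 9\right) - 3907 = -36 - 3907 = -3943$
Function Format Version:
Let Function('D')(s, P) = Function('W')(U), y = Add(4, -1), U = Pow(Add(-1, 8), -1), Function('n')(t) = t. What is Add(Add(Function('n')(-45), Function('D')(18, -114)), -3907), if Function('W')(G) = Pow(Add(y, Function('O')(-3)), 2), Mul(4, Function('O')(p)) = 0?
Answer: -3943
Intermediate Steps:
Function('O')(p) = 0 (Function('O')(p) = Mul(Rational(1, 4), 0) = 0)
U = Rational(1, 7) (U = Pow(7, -1) = Rational(1, 7) ≈ 0.14286)
y = 3
Function('W')(G) = 9 (Function('W')(G) = Pow(Add(3, 0), 2) = Pow(3, 2) = 9)
Function('D')(s, P) = 9
Add(Add(Function('n')(-45), Function('D')(18, -114)), -3907) = Add(Add(-45, 9), -3907) = Add(-36, -3907) = -3943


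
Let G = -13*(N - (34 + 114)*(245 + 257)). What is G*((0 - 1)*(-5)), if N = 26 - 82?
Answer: 4832880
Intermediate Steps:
N = -56
G = 966576 (G = -13*(-56 - (34 + 114)*(245 + 257)) = -13*(-56 - 148*502) = -13*(-56 - 1*74296) = -13*(-56 - 74296) = -13*(-74352) = 966576)
G*((0 - 1)*(-5)) = 966576*((0 - 1)*(-5)) = 966576*(-1*(-5)) = 966576*5 = 4832880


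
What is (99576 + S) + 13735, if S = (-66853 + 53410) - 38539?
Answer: 61329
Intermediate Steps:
S = -51982 (S = -13443 - 38539 = -51982)
(99576 + S) + 13735 = (99576 - 51982) + 13735 = 47594 + 13735 = 61329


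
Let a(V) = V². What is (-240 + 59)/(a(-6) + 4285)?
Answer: -181/4321 ≈ -0.041888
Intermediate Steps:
(-240 + 59)/(a(-6) + 4285) = (-240 + 59)/((-6)² + 4285) = -181/(36 + 4285) = -181/4321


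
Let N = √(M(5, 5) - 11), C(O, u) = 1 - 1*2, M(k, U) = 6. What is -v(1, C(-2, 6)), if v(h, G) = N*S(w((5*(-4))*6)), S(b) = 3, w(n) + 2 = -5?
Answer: -3*I*√5 ≈ -6.7082*I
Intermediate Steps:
w(n) = -7 (w(n) = -2 - 5 = -7)
C(O, u) = -1 (C(O, u) = 1 - 2 = -1)
N = I*√5 (N = √(6 - 11) = √(-5) = I*√5 ≈ 2.2361*I)
v(h, G) = 3*I*√5 (v(h, G) = (I*√5)*3 = 3*I*√5)
-v(1, C(-2, 6)) = -3*I*√5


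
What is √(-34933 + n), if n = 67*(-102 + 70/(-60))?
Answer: I*√1506426/6 ≈ 204.56*I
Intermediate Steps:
n = -41473/6 (n = 67*(-102 + 70*(-1/60)) = 67*(-102 - 7/6) = 67*(-619/6) = -41473/6 ≈ -6912.2)
√(-34933 + n) = √(-34933 - 41473/6) = √(-251071/6) = I*√1506426/6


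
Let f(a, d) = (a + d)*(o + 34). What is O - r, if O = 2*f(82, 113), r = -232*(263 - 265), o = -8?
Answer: 9676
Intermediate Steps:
r = 464 (r = -232*(-2) = 464)
f(a, d) = 26*a + 26*d (f(a, d) = (a + d)*(-8 + 34) = (a + d)*26 = 26*a + 26*d)
O = 10140 (O = 2*(26*82 + 26*113) = 2*(2132 + 2938) = 2*5070 = 10140)
O - r = 10140 - 1*464 = 10140 - 464 = 9676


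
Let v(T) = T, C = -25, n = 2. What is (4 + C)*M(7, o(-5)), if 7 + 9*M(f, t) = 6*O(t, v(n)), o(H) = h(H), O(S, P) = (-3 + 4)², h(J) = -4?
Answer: 7/3 ≈ 2.3333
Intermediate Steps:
O(S, P) = 1 (O(S, P) = 1² = 1)
o(H) = -4
M(f, t) = -⅑ (M(f, t) = -7/9 + (6*1)/9 = -7/9 + (⅑)*6 = -7/9 + ⅔ = -⅑)
(4 + C)*M(7, o(-5)) = (4 - 25)*(-⅑) = -21*(-⅑) = 7/3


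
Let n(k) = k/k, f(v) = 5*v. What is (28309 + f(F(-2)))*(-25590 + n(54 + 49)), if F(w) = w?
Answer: -724143111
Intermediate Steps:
n(k) = 1
(28309 + f(F(-2)))*(-25590 + n(54 + 49)) = (28309 + 5*(-2))*(-25590 + 1) = (28309 - 10)*(-25589) = 28299*(-25589) = -724143111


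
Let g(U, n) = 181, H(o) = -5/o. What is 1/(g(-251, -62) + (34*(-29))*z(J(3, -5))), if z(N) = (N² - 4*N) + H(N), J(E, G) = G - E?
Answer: -4/380365 ≈ -1.0516e-5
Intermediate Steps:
z(N) = N² - 5/N - 4*N (z(N) = (N² - 4*N) - 5/N = N² - 5/N - 4*N)
1/(g(-251, -62) + (34*(-29))*z(J(3, -5))) = 1/(181 + (34*(-29))*((-5 + (-5 - 1*3)²*(-4 + (-5 - 1*3)))/(-5 - 1*3))) = 1/(181 - 986*(-5 + (-5 - 3)²*(-4 + (-5 - 3)))/(-5 - 3)) = 1/(181 - 986*(-5 + (-8)²*(-4 - 8))/(-8)) = 1/(181 - (-493)*(-5 + 64*(-12))/4) = 1/(181 - (-493)*(-5 - 768)/4) = 1/(181 - (-493)*(-773)/4) = 1/(181 - 986*773/8) = 1/(181 - 381089/4) = 1/(-380365/4) = -4/380365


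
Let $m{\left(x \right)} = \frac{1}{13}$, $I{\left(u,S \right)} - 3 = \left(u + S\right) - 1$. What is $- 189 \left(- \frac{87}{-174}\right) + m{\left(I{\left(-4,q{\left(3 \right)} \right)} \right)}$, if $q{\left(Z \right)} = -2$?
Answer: $- \frac{2455}{26} \approx -94.423$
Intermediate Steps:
$I{\left(u,S \right)} = 2 + S + u$ ($I{\left(u,S \right)} = 3 - \left(1 - S - u\right) = 3 + \left(-1 + S + u\right) = 2 + S + u$)
$m{\left(x \right)} = \frac{1}{13}$
$- 189 \left(- \frac{87}{-174}\right) + m{\left(I{\left(-4,q{\left(3 \right)} \right)} \right)} = - 189 \left(- \frac{87}{-174}\right) + \frac{1}{13} = - 189 \left(\left(-87\right) \left(- \frac{1}{174}\right)\right) + \frac{1}{13} = \left(-189\right) \frac{1}{2} + \frac{1}{13} = - \frac{189}{2} + \frac{1}{13} = - \frac{2455}{26}$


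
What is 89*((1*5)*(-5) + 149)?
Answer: 11036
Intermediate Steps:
89*((1*5)*(-5) + 149) = 89*(5*(-5) + 149) = 89*(-25 + 149) = 89*124 = 11036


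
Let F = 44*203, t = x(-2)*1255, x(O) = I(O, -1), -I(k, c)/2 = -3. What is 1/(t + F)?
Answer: 1/16462 ≈ 6.0746e-5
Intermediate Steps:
I(k, c) = 6 (I(k, c) = -2*(-3) = 6)
x(O) = 6
t = 7530 (t = 6*1255 = 7530)
F = 8932
1/(t + F) = 1/(7530 + 8932) = 1/16462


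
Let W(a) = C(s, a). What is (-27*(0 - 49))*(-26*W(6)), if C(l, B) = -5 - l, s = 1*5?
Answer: 343980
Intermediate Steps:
s = 5
W(a) = -10 (W(a) = -5 - 1*5 = -5 - 5 = -10)
(-27*(0 - 49))*(-26*W(6)) = (-27*(0 - 49))*(-26*(-10)) = -27*(-49)*260 = 1323*260 = 343980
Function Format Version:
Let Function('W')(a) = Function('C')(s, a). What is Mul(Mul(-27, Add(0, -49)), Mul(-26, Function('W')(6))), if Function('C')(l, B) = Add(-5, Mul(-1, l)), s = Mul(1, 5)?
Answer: 343980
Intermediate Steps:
s = 5
Function('W')(a) = -10 (Function('W')(a) = Add(-5, Mul(-1, 5)) = Add(-5, -5) = -10)
Mul(Mul(-27, Add(0, -49)), Mul(-26, Function('W')(6))) = Mul(Mul(-27, Add(0, -49)), Mul(-26, -10)) = Mul(Mul(-27, -49), 260) = Mul(1323, 260) = 343980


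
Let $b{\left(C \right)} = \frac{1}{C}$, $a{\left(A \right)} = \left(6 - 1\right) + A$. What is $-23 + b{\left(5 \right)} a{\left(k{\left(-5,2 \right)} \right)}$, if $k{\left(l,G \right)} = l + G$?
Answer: $- \frac{113}{5} \approx -22.6$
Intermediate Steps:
$k{\left(l,G \right)} = G + l$
$a{\left(A \right)} = 5 + A$
$-23 + b{\left(5 \right)} a{\left(k{\left(-5,2 \right)} \right)} = -23 + \frac{5 + \left(2 - 5\right)}{5} = -23 + \frac{5 - 3}{5} = -23 + \frac{1}{5} \cdot 2 = -23 + \frac{2}{5} = - \frac{113}{5}$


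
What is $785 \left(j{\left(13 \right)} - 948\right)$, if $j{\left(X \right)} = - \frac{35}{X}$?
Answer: $- \frac{9701815}{13} \approx -7.4629 \cdot 10^{5}$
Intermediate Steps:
$785 \left(j{\left(13 \right)} - 948\right) = 785 \left(- \frac{35}{13} - 948\right) = 785 \left(- \frac{12359}{13}\right) = - \frac{9701815}{13}$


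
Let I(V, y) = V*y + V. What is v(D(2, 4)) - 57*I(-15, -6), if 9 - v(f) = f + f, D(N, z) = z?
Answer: -4274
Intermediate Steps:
I(V, y) = V + V*y
v(f) = 9 - 2*f (v(f) = 9 - (f + f) = 9 - 2*f)
v(D(2, 4)) - 57*I(-15, -6) = (9 - 2*4) - (-855)*(1 - 6) = (9 - 8) - (-855)*(-5) = 1 - 57*75 = 1 - 4275 = -4274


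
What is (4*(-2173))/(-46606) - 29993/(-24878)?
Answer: 115292381/82818862 ≈ 1.3921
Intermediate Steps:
(4*(-2173))/(-46606) - 29993/(-24878) = -8692*(-1/46606) - 29993*(-1/24878) = 4346/23303 + 29993/24878 = 115292381/82818862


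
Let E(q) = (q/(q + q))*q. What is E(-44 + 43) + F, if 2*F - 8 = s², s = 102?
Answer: 10411/2 ≈ 5205.5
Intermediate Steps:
E(q) = q/2 (E(q) = (q/((2*q)))*q = ((1/(2*q))*q)*q = q/2)
F = 5206 (F = 4 + (½)*102² = 4 + (½)*10404 = 4 + 5202 = 5206)
E(-44 + 43) + F = (-44 + 43)/2 + 5206 = (½)*(-1) + 5206 = -½ + 5206 = 10411/2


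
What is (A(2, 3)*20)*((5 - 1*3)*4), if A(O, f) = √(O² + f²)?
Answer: 160*√13 ≈ 576.89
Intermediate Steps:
(A(2, 3)*20)*((5 - 1*3)*4) = (√(2² + 3²)*20)*((5 - 1*3)*4) = (√(4 + 9)*20)*((5 - 3)*4) = (√13*20)*(2*4) = (20*√13)*8 = 160*√13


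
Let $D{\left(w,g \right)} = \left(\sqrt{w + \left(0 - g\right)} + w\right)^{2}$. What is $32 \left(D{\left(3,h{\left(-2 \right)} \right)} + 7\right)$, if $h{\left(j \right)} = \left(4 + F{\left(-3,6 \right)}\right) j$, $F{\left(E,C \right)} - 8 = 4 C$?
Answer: $2912 + 960 \sqrt{3} \approx 4574.8$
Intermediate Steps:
$F{\left(E,C \right)} = 8 + 4 C$
$h{\left(j \right)} = 36 j$ ($h{\left(j \right)} = \left(4 + \left(8 + 4 \cdot 6\right)\right) j = \left(4 + \left(8 + 24\right)\right) j = \left(4 + 32\right) j = 36 j$)
$D{\left(w,g \right)} = \left(w + \sqrt{w - g}\right)^{2}$ ($D{\left(w,g \right)} = \left(\sqrt{w - g} + w\right)^{2} = \left(w + \sqrt{w - g}\right)^{2}$)
$32 \left(D{\left(3,h{\left(-2 \right)} \right)} + 7\right) = 32 \left(\left(3 + \sqrt{3 - 36 \left(-2\right)}\right)^{2} + 7\right) = 32 \left(\left(3 + \sqrt{3 - -72}\right)^{2} + 7\right) = 32 \left(\left(3 + \sqrt{3 + 72}\right)^{2} + 7\right) = 32 \left(\left(3 + \sqrt{75}\right)^{2} + 7\right) = 32 \left(\left(3 + 5 \sqrt{3}\right)^{2} + 7\right) = 32 \left(7 + \left(3 + 5 \sqrt{3}\right)^{2}\right) = 224 + 32 \left(3 + 5 \sqrt{3}\right)^{2}$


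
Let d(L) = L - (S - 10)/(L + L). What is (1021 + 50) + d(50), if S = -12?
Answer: 56061/50 ≈ 1121.2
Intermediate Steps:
d(L) = L + 11/L (d(L) = L - (-12 - 10)/(L + L) = L - (-22)/(2*L) = L - (-22)*1/(2*L) = L - (-11)/L = L + 11/L)
(1021 + 50) + d(50) = (1021 + 50) + (50 + 11/50) = 1071 + (50 + 11*(1/50)) = 1071 + (50 + 11/50) = 1071 + 2511/50 = 56061/50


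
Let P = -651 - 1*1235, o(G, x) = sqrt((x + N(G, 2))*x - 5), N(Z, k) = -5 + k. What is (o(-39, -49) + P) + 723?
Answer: -1163 + sqrt(2543) ≈ -1112.6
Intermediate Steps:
o(G, x) = sqrt(-5 + x*(-3 + x)) (o(G, x) = sqrt((x + (-5 + 2))*x - 5) = sqrt((x - 3)*x - 5) = sqrt((-3 + x)*x - 5) = sqrt(x*(-3 + x) - 5) = sqrt(-5 + x*(-3 + x)))
P = -1886 (P = -651 - 1235 = -1886)
(o(-39, -49) + P) + 723 = (sqrt(-5 + (-49)**2 - 3*(-49)) - 1886) + 723 = (sqrt(-5 + 2401 + 147) - 1886) + 723 = (sqrt(2543) - 1886) + 723 = (-1886 + sqrt(2543)) + 723 = -1163 + sqrt(2543)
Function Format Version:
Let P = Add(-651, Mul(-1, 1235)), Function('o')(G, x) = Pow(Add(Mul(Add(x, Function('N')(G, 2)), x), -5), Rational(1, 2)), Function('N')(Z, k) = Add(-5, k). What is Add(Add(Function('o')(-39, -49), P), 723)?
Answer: Add(-1163, Pow(2543, Rational(1, 2))) ≈ -1112.6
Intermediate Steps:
Function('o')(G, x) = Pow(Add(-5, Mul(x, Add(-3, x))), Rational(1, 2)) (Function('o')(G, x) = Pow(Add(Mul(Add(x, Add(-5, 2)), x), -5), Rational(1, 2)) = Pow(Add(Mul(Add(x, -3), x), -5), Rational(1, 2)) = Pow(Add(Mul(Add(-3, x), x), -5), Rational(1, 2)) = Pow(Add(Mul(x, Add(-3, x)), -5), Rational(1, 2)) = Pow(Add(-5, Mul(x, Add(-3, x))), Rational(1, 2)))
P = -1886 (P = Add(-651, -1235) = -1886)
Add(Add(Function('o')(-39, -49), P), 723) = Add(Add(Pow(Add(-5, Pow(-49, 2), Mul(-3, -49)), Rational(1, 2)), -1886), 723) = Add(Add(Pow(Add(-5, 2401, 147), Rational(1, 2)), -1886), 723) = Add(Add(Pow(2543, Rational(1, 2)), -1886), 723) = Add(Add(-1886, Pow(2543, Rational(1, 2))), 723) = Add(-1163, Pow(2543, Rational(1, 2)))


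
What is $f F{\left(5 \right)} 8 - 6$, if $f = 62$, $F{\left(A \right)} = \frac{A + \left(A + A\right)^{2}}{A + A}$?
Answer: $5202$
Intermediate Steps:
$F{\left(A \right)} = \frac{A + 4 A^{2}}{2 A}$ ($F{\left(A \right)} = \frac{A + \left(2 A\right)^{2}}{2 A} = \left(A + 4 A^{2}\right) \frac{1}{2 A} = \frac{A + 4 A^{2}}{2 A}$)
$f F{\left(5 \right)} 8 - 6 = 62 \left(\frac{1}{2} + 2 \cdot 5\right) 8 - 6 = 62 \left(\frac{1}{2} + 10\right) 8 - 6 = 62 \cdot \frac{21}{2} \cdot 8 - 6 = 62 \cdot 84 - 6 = 5208 - 6 = 5202$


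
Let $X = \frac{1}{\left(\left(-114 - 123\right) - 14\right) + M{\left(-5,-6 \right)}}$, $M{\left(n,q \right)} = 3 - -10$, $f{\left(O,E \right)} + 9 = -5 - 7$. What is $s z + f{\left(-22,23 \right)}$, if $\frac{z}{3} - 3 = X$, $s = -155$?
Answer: $- \frac{336543}{238} \approx -1414.0$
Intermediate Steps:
$f{\left(O,E \right)} = -21$ ($f{\left(O,E \right)} = -9 - 12 = -21$)
$M{\left(n,q \right)} = 13$ ($M{\left(n,q \right)} = 3 + 10 = 13$)
$X = - \frac{1}{238}$ ($X = \frac{1}{\left(\left(-114 - 123\right) - 14\right) + 13} = \frac{1}{\left(-237 - 14\right) + 13} = \frac{1}{-251 + 13} = \frac{1}{-238} = - \frac{1}{238} \approx -0.0042017$)
$z = \frac{2139}{238}$ ($z = 9 + 3 \left(- \frac{1}{238}\right) = 9 - \frac{3}{238} = \frac{2139}{238} \approx 8.9874$)
$s z + f{\left(-22,23 \right)} = \left(-155\right) \frac{2139}{238} - 21 = - \frac{331545}{238} - 21 = - \frac{336543}{238}$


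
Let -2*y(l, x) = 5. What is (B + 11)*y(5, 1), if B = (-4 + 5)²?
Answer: -30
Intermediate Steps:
B = 1 (B = 1² = 1)
y(l, x) = -5/2 (y(l, x) = -½*5 = -5/2)
(B + 11)*y(5, 1) = (1 + 11)*(-5/2) = 12*(-5/2) = -30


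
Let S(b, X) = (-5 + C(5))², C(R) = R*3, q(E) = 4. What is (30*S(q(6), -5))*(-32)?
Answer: -96000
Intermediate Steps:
C(R) = 3*R
S(b, X) = 100 (S(b, X) = (-5 + 3*5)² = (-5 + 15)² = 10² = 100)
(30*S(q(6), -5))*(-32) = (30*100)*(-32) = 3000*(-32) = -96000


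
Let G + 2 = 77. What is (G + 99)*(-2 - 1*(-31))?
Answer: 5046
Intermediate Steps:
G = 75 (G = -2 + 77 = 75)
(G + 99)*(-2 - 1*(-31)) = (75 + 99)*(-2 - 1*(-31)) = 174*(-2 + 31) = 174*29 = 5046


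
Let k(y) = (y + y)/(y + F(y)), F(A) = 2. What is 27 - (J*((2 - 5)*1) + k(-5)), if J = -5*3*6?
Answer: -739/3 ≈ -246.33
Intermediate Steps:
J = -90 (J = -15*6 = -90)
k(y) = 2*y/(2 + y) (k(y) = (y + y)/(y + 2) = (2*y)/(2 + y) = 2*y/(2 + y))
27 - (J*((2 - 5)*1) + k(-5)) = 27 - (-90*(2 - 5) + 2*(-5)/(2 - 5)) = 27 - (-(-270) + 2*(-5)/(-3)) = 27 - (-90*(-3) + 2*(-5)*(-⅓)) = 27 - (270 + 10/3) = 27 - 1*820/3 = 27 - 820/3 = -739/3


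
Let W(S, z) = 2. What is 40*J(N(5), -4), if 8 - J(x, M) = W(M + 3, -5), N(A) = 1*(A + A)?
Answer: 240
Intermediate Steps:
N(A) = 2*A (N(A) = 1*(2*A) = 2*A)
J(x, M) = 6 (J(x, M) = 8 - 1*2 = 8 - 2 = 6)
40*J(N(5), -4) = 40*6 = 240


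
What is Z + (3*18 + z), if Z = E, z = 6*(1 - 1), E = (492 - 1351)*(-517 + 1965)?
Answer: -1243778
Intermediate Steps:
E = -1243832 (E = -859*1448 = -1243832)
z = 0 (z = 6*0 = 0)
Z = -1243832
Z + (3*18 + z) = -1243832 + (3*18 + 0) = -1243832 + (54 + 0) = -1243832 + 54 = -1243778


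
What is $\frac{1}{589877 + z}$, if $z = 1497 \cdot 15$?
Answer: $\frac{1}{612332} \approx 1.6331 \cdot 10^{-6}$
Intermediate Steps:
$z = 22455$
$\frac{1}{589877 + z} = \frac{1}{589877 + 22455} = \frac{1}{612332}$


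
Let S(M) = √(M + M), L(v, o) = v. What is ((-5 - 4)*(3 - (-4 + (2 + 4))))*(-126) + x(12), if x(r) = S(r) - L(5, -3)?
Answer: 1129 + 2*√6 ≈ 1133.9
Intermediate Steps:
S(M) = √2*√M (S(M) = √(2*M) = √2*√M)
x(r) = -5 + √2*√r (x(r) = √2*√r - 1*5 = √2*√r - 5 = -5 + √2*√r)
((-5 - 4)*(3 - (-4 + (2 + 4))))*(-126) + x(12) = ((-5 - 4)*(3 - (-4 + (2 + 4))))*(-126) + (-5 + √2*√12) = -9*(3 - (-4 + 6))*(-126) + (-5 + √2*(2*√3)) = -9*(3 - 1*2)*(-126) + (-5 + 2*√6) = -9*(3 - 2)*(-126) + (-5 + 2*√6) = -9*1*(-126) + (-5 + 2*√6) = -9*(-126) + (-5 + 2*√6) = 1134 + (-5 + 2*√6) = 1129 + 2*√6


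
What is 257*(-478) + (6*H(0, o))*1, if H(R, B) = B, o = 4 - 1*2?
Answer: -122834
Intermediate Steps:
o = 2 (o = 4 - 2 = 2)
257*(-478) + (6*H(0, o))*1 = 257*(-478) + (6*2)*1 = -122846 + 12*1 = -122846 + 12 = -122834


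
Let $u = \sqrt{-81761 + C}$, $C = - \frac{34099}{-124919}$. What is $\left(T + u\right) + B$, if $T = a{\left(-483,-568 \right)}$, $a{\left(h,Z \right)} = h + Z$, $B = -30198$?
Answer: $-31249 + \frac{2 i \sqrt{318964060392735}}{124919} \approx -31249.0 + 285.94 i$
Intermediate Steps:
$C = \frac{34099}{124919}$ ($C = \left(-34099\right) \left(- \frac{1}{124919}\right) = \frac{34099}{124919} \approx 0.27297$)
$u = \frac{2 i \sqrt{318964060392735}}{124919}$ ($u = \sqrt{-81761 + \frac{34099}{124919}} = \sqrt{- \frac{10213468260}{124919}} = \frac{2 i \sqrt{318964060392735}}{124919} \approx 285.94 i$)
$a{\left(h,Z \right)} = Z + h$
$T = -1051$ ($T = -568 - 483 = -1051$)
$\left(T + u\right) + B = \left(-1051 + \frac{2 i \sqrt{318964060392735}}{124919}\right) - 30198 = -31249 + \frac{2 i \sqrt{318964060392735}}{124919}$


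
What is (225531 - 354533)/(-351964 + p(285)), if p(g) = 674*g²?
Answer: -64501/27196843 ≈ -0.0023716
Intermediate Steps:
(225531 - 354533)/(-351964 + p(285)) = (225531 - 354533)/(-351964 + 674*285²) = -129002/(-351964 + 674*81225) = -129002/(-351964 + 54745650) = -129002/54393686 = -129002*1/54393686 = -64501/27196843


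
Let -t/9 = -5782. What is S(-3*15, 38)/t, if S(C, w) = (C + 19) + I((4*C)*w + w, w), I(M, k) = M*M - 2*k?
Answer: 3304793/3717 ≈ 889.10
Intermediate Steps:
I(M, k) = M² - 2*k
t = 52038 (t = -9*(-5782) = 52038)
S(C, w) = 19 + C + (w + 4*C*w)² - 2*w (S(C, w) = (C + 19) + (((4*C)*w + w)² - 2*w) = (19 + C) + ((4*C*w + w)² - 2*w) = (19 + C) + ((w + 4*C*w)² - 2*w) = 19 + C + (w + 4*C*w)² - 2*w)
S(-3*15, 38)/t = (19 - 3*15 - 2*38 + 38²*(1 + 4*(-3*15))²)/52038 = (19 - 45 - 76 + 1444*(1 + 4*(-45))²)*(1/52038) = (19 - 45 - 76 + 1444*(1 - 180)²)*(1/52038) = (19 - 45 - 76 + 1444*(-179)²)*(1/52038) = (19 - 45 - 76 + 1444*32041)*(1/52038) = (19 - 45 - 76 + 46267204)*(1/52038) = 46267102*(1/52038) = 3304793/3717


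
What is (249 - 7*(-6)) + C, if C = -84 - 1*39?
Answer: 168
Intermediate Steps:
C = -123 (C = -84 - 39 = -123)
(249 - 7*(-6)) + C = (249 - 7*(-6)) - 123 = (249 + 42) - 123 = 291 - 123 = 168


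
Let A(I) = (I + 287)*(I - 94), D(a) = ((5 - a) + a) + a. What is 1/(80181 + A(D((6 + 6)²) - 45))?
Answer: 1/84091 ≈ 1.1892e-5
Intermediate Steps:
D(a) = 5 + a
A(I) = (-94 + I)*(287 + I) (A(I) = (287 + I)*(-94 + I) = (-94 + I)*(287 + I))
1/(80181 + A(D((6 + 6)²) - 45)) = 1/(80181 + (-26978 + ((5 + (6 + 6)²) - 45)² + 193*((5 + (6 + 6)²) - 45))) = 1/(80181 + (-26978 + ((5 + 12²) - 45)² + 193*((5 + 12²) - 45))) = 1/(80181 + (-26978 + ((5 + 144) - 45)² + 193*((5 + 144) - 45))) = 1/(80181 + (-26978 + (149 - 45)² + 193*(149 - 45))) = 1/(80181 + (-26978 + 104² + 193*104)) = 1/(80181 + (-26978 + 10816 + 20072)) = 1/(80181 + 3910) = 1/84091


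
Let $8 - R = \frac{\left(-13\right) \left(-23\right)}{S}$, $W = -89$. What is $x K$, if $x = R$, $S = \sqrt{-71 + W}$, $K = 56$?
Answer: $448 + \frac{2093 i \sqrt{10}}{5} \approx 448.0 + 1323.7 i$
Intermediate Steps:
$S = 4 i \sqrt{10}$ ($S = \sqrt{-71 - 89} = \sqrt{-160} = 4 i \sqrt{10} \approx 12.649 i$)
$R = 8 + \frac{299 i \sqrt{10}}{40}$ ($R = 8 - \frac{\left(-13\right) \left(-23\right)}{4 i \sqrt{10}} = 8 - 299 \left(- \frac{i \sqrt{10}}{40}\right) = 8 - - \frac{299 i \sqrt{10}}{40} = 8 + \frac{299 i \sqrt{10}}{40} \approx 8.0 + 23.638 i$)
$x = 8 + \frac{299 i \sqrt{10}}{40} \approx 8.0 + 23.638 i$
$x K = \left(8 + \frac{299 i \sqrt{10}}{40}\right) 56 = 448 + \frac{2093 i \sqrt{10}}{5}$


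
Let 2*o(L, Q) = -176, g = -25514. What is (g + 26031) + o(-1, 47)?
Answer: 429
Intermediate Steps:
o(L, Q) = -88 (o(L, Q) = (½)*(-176) = -88)
(g + 26031) + o(-1, 47) = (-25514 + 26031) - 88 = 517 - 88 = 429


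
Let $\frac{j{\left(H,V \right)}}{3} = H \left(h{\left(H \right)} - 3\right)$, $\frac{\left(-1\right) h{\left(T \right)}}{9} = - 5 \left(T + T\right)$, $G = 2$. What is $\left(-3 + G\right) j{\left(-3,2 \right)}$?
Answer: $-2457$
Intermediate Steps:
$h{\left(T \right)} = 90 T$ ($h{\left(T \right)} = - 9 \left(- 5 \left(T + T\right)\right) = - 9 \left(- 5 \cdot 2 T\right) = - 9 \left(- 10 T\right) = 90 T$)
$j{\left(H,V \right)} = 3 H \left(-3 + 90 H\right)$ ($j{\left(H,V \right)} = 3 H \left(90 H - 3\right) = 3 H \left(-3 + 90 H\right)$)
$\left(-3 + G\right) j{\left(-3,2 \right)} = \left(-3 + 2\right) 9 \left(-3\right) \left(-1 + 30 \left(-3\right)\right) = - 9 \left(-3\right) \left(-1 - 90\right) = - 9 \left(-3\right) \left(-91\right) = \left(-1\right) 2457 = -2457$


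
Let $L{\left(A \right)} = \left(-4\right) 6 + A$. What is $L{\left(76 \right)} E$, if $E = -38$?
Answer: $-1976$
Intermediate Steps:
$L{\left(A \right)} = -24 + A$
$L{\left(76 \right)} E = \left(-24 + 76\right) \left(-38\right) = 52 \left(-38\right) = -1976$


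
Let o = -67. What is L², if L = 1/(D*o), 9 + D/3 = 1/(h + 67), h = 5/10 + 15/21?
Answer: 912025/2974869497961 ≈ 3.0658e-7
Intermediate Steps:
h = 17/14 (h = 5*(⅒) + 15*(1/21) = ½ + 5/7 = 17/14 ≈ 1.2143)
D = -25743/955 (D = -27 + 3/(17/14 + 67) = -27 + 3/(955/14) = -27 + 3*(14/955) = -27 + 42/955 = -25743/955 ≈ -26.956)
L = 955/1724781 (L = 1/(-25743/955*(-67)) = -955/25743*(-1/67) = 955/1724781 ≈ 0.00055369)
L² = (955/1724781)² = 912025/2974869497961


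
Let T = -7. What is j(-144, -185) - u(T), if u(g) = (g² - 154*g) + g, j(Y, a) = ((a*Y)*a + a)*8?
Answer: -39429800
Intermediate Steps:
j(Y, a) = 8*a + 8*Y*a² (j(Y, a) = ((Y*a)*a + a)*8 = (Y*a² + a)*8 = (a + Y*a²)*8 = 8*a + 8*Y*a²)
u(g) = g² - 153*g
j(-144, -185) - u(T) = 8*(-185)*(1 - 144*(-185)) - (-7)*(-153 - 7) = 8*(-185)*(1 + 26640) - (-7)*(-160) = 8*(-185)*26641 - 1*1120 = -39428680 - 1120 = -39429800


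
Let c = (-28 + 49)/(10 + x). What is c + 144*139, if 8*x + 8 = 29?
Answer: 2021784/101 ≈ 20018.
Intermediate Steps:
x = 21/8 (x = -1 + (⅛)*29 = -1 + 29/8 = 21/8 ≈ 2.6250)
c = 168/101 (c = (-28 + 49)/(10 + 21/8) = 21/(101/8) = 21*(8/101) = 168/101 ≈ 1.6634)
c + 144*139 = 168/101 + 144*139 = 168/101 + 20016 = 2021784/101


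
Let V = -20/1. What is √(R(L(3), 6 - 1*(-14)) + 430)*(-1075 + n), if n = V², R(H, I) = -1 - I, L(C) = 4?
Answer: -675*√409 ≈ -13651.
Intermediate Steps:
V = -20 ≈ -20.000
n = 400 (n = (-20)² = 400)
√(R(L(3), 6 - 1*(-14)) + 430)*(-1075 + n) = √((-1 - (6 - 1*(-14))) + 430)*(-1075 + 400) = √((-1 - (6 + 14)) + 430)*(-675) = √((-1 - 1*20) + 430)*(-675) = √((-1 - 20) + 430)*(-675) = √(-21 + 430)*(-675) = √409*(-675) = -675*√409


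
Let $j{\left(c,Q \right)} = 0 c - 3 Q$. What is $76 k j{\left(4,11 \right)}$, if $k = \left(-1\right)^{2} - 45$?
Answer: $110352$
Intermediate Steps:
$j{\left(c,Q \right)} = - 3 Q$ ($j{\left(c,Q \right)} = 0 - 3 Q = - 3 Q$)
$k = -44$ ($k = 1 - 45 = -44$)
$76 k j{\left(4,11 \right)} = 76 \left(-44\right) \left(\left(-3\right) 11\right) = \left(-3344\right) \left(-33\right) = 110352$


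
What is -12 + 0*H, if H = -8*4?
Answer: -12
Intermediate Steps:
H = -32
-12 + 0*H = -12 + 0*(-32) = -12 + 0 = -12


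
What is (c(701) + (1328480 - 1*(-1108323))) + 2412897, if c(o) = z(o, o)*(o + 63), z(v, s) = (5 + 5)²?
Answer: 4926100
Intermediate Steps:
z(v, s) = 100 (z(v, s) = 10² = 100)
c(o) = 6300 + 100*o (c(o) = 100*(o + 63) = 100*(63 + o) = 6300 + 100*o)
(c(701) + (1328480 - 1*(-1108323))) + 2412897 = ((6300 + 100*701) + (1328480 - 1*(-1108323))) + 2412897 = ((6300 + 70100) + (1328480 + 1108323)) + 2412897 = (76400 + 2436803) + 2412897 = 2513203 + 2412897 = 4926100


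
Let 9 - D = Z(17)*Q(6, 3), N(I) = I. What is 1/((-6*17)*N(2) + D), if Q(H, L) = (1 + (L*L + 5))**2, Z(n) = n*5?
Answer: -1/19320 ≈ -5.1760e-5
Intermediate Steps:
Z(n) = 5*n
Q(H, L) = (6 + L**2)**2 (Q(H, L) = (1 + (L**2 + 5))**2 = (1 + (5 + L**2))**2 = (6 + L**2)**2)
D = -19116 (D = 9 - 5*17*(6 + 3**2)**2 = 9 - 85*(6 + 9)**2 = 9 - 85*15**2 = 9 - 85*225 = 9 - 1*19125 = 9 - 19125 = -19116)
1/((-6*17)*N(2) + D) = 1/(-6*17*2 - 19116) = 1/(-102*2 - 19116) = 1/(-204 - 19116) = 1/(-19320) = -1/19320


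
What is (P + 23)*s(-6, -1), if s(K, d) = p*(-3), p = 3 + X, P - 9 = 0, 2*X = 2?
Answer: -384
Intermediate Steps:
X = 1 (X = (½)*2 = 1)
P = 9 (P = 9 + 0 = 9)
p = 4 (p = 3 + 1 = 4)
s(K, d) = -12 (s(K, d) = 4*(-3) = -12)
(P + 23)*s(-6, -1) = (9 + 23)*(-12) = 32*(-12) = -384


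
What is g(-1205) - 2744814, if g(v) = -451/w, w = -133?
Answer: -365059811/133 ≈ -2.7448e+6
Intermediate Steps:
g(v) = 451/133 (g(v) = -451/(-133) = -451*(-1/133) = 451/133)
g(-1205) - 2744814 = 451/133 - 2744814 = -365059811/133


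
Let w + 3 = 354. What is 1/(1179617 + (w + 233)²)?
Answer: 1/1520673 ≈ 6.5760e-7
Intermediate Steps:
w = 351 (w = -3 + 354 = 351)
1/(1179617 + (w + 233)²) = 1/(1179617 + (351 + 233)²) = 1/(1179617 + 584²) = 1/(1179617 + 341056) = 1/1520673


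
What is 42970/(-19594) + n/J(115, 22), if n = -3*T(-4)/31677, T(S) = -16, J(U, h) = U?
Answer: -26088756473/11896350145 ≈ -2.1930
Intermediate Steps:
n = 16/10559 (n = -3*(-16)/31677 = 48*(1/31677) = 16/10559 ≈ 0.0015153)
42970/(-19594) + n/J(115, 22) = 42970/(-19594) + (16/10559)/115 = 42970*(-1/19594) + (16/10559)*(1/115) = -21485/9797 + 16/1214285 = -26088756473/11896350145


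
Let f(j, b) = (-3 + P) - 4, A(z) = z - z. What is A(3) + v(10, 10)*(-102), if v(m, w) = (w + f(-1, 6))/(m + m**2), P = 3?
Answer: -306/55 ≈ -5.5636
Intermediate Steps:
A(z) = 0
f(j, b) = -4 (f(j, b) = (-3 + 3) - 4 = 0 - 4 = -4)
v(m, w) = (-4 + w)/(m + m**2) (v(m, w) = (w - 4)/(m + m**2) = (-4 + w)/(m + m**2))
A(3) + v(10, 10)*(-102) = 0 + ((-4 + 10)/(10*(1 + 10)))*(-102) = 0 + ((1/10)*6/11)*(-102) = 0 + ((1/10)*(1/11)*6)*(-102) = 0 + (3/55)*(-102) = 0 - 306/55 = -306/55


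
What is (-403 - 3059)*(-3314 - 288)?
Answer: 12470124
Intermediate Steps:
(-403 - 3059)*(-3314 - 288) = -3462*(-3602) = 12470124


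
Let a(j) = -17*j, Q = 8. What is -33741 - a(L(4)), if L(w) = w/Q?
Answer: -67465/2 ≈ -33733.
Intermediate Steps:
L(w) = w/8
-33741 - a(L(4)) = -33741 - (-17)*(⅛)*4 = -33741 - (-17)/2 = -33741 - 1*(-17/2) = -33741 + 17/2 = -67465/2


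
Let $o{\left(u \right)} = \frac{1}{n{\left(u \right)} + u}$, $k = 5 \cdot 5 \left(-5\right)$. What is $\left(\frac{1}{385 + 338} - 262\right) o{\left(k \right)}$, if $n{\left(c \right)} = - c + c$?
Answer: $\frac{7577}{3615} \approx 2.096$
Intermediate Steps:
$n{\left(c \right)} = 0$
$k = -125$ ($k = 25 \left(-5\right) = -125$)
$o{\left(u \right)} = \frac{1}{u}$ ($o{\left(u \right)} = \frac{1}{0 + u} = \frac{1}{u}$)
$\left(\frac{1}{385 + 338} - 262\right) o{\left(k \right)} = \frac{\frac{1}{385 + 338} - 262}{-125} = \left(\frac{1}{723} - 262\right) \left(- \frac{1}{125}\right) = \left(- \frac{189425}{723}\right) \left(- \frac{1}{125}\right) = \frac{7577}{3615}$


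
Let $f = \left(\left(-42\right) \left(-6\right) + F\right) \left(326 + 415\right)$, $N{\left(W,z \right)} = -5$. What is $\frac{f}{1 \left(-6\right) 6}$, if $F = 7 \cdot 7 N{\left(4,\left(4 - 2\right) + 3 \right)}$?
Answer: $- \frac{1729}{12} \approx -144.08$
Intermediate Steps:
$F = -245$ ($F = 7 \cdot 7 \left(-5\right) = 49 \left(-5\right) = -245$)
$f = 5187$ ($f = \left(\left(-42\right) \left(-6\right) - 245\right) \left(326 + 415\right) = \left(252 - 245\right) 741 = 7 \cdot 741 = 5187$)
$\frac{f}{1 \left(-6\right) 6} = \frac{5187}{1 \left(-6\right) 6} = \frac{5187}{\left(-6\right) 6} = \frac{5187}{-36} = 5187 \left(- \frac{1}{36}\right) = - \frac{1729}{12}$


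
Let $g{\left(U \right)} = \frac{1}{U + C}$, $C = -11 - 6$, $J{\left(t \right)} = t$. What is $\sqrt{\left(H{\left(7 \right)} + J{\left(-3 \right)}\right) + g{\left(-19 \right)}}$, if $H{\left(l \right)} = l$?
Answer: $\frac{\sqrt{143}}{6} \approx 1.993$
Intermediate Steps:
$C = -17$
$g{\left(U \right)} = \frac{1}{-17 + U}$ ($g{\left(U \right)} = \frac{1}{U - 17} = \frac{1}{-17 + U}$)
$\sqrt{\left(H{\left(7 \right)} + J{\left(-3 \right)}\right) + g{\left(-19 \right)}} = \sqrt{\left(7 - 3\right) + \frac{1}{-17 - 19}} = \sqrt{4 + \frac{1}{-36}} = \sqrt{4 - \frac{1}{36}} = \sqrt{\frac{143}{36}} = \frac{\sqrt{143}}{6}$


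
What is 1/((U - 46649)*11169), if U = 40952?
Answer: -1/63629793 ≈ -1.5716e-8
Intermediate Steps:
1/((U - 46649)*11169) = 1/((40952 - 46649)*11169) = (1/11169)/(-5697) = -1/5697*1/11169 = -1/63629793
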